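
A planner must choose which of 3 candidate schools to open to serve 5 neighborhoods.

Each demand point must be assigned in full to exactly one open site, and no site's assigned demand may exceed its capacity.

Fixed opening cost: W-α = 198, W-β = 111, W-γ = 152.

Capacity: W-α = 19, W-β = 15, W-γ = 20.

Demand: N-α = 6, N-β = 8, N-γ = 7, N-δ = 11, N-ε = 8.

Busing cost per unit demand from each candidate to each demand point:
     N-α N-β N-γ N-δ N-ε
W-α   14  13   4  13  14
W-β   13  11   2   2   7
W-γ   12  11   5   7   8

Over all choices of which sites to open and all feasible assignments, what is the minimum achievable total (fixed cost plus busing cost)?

Open {W-α, W-β, W-γ}; cheapest assignment that respects the capacities:
  W-α (cap 19, load 13): N-α, N-γ — cost 6×14 + 7×4 = 112
  W-β (cap 15, load 11): N-δ — cost 11×2 = 22
  W-γ (cap 20, load 16): N-β, N-ε — cost 8×11 + 8×8 = 152
  Shipping 286, fixed 461 → total 747.
  Any other capacity-feasible assignment to {W-α, W-β, W-γ} ships for at least 286.
Total demand is 40 and no other set of sites has combined capacity ≥ 40, so {W-α, W-β, W-γ} is the only feasible choice of open sites. Minimum: 747.

747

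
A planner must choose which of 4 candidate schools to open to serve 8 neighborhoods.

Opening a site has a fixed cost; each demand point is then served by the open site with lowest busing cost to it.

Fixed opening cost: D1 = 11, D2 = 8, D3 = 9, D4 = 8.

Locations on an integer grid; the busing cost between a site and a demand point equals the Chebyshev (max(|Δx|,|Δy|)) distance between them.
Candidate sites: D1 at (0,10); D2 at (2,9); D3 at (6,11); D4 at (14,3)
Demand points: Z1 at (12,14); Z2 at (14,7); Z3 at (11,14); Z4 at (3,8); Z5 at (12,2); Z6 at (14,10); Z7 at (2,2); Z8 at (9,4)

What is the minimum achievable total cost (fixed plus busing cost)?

Open {D3, D4}: assign each demand point to its cheapest open site.
  Z1→D3 6, Z2→D4 4, Z3→D3 5, Z4→D3 3, Z5→D4 2, Z6→D4 7, Z7→D3 9, Z8→D4 5
  busing cost 41, fixed 17 → total 58.
Compare {D2, D4}: busing cost 45 + fixed 16 = 61.
Compare {D2, D3, D4}: busing cost 37 + fixed 25 = 62.
Compare {D3}: busing cost 55 + fixed 9 = 64.
All other subsets cost ≥ 61. Minimum total cost: 58.

58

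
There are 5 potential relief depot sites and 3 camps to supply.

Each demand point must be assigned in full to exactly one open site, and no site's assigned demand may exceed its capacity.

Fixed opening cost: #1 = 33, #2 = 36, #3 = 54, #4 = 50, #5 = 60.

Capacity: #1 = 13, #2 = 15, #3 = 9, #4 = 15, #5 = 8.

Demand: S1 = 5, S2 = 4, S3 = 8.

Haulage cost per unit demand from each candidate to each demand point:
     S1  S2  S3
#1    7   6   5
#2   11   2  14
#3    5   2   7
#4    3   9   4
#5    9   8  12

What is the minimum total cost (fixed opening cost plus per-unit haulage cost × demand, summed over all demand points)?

Open {#2, #4}; cheapest assignment that respects the capacities:
  #2 (cap 15, load 4): S2 — cost 4×2 = 8
  #4 (cap 15, load 13): S1, S3 — cost 5×3 + 8×4 = 47
  Shipping 55, fixed 86 → total 141.
  Any other capacity-feasible assignment to {#2, #4} ships for at least 55.
Compare {#1, #2}: its best feasible assignment gives total 152.
Compare {#1, #4}: its best feasible assignment gives total 154.
Every other set of open sites that can feasibly serve all demand totals ≥ 152 even under its best assignment. Minimum: 141.

141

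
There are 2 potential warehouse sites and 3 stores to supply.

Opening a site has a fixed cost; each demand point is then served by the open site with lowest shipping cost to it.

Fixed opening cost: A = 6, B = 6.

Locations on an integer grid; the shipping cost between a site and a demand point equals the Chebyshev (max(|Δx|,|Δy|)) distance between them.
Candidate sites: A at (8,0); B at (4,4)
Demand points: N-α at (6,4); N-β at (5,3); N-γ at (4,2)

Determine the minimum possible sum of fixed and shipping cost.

11

Open {B}: assign each demand point to its cheapest open site.
  N-α→B 2, N-β→B 1, N-γ→B 2
  shipping cost 5, fixed 6 → total 11.
Compare {A}: shipping cost 11 + fixed 6 = 17.
Compare {A, B}: shipping cost 5 + fixed 12 = 17.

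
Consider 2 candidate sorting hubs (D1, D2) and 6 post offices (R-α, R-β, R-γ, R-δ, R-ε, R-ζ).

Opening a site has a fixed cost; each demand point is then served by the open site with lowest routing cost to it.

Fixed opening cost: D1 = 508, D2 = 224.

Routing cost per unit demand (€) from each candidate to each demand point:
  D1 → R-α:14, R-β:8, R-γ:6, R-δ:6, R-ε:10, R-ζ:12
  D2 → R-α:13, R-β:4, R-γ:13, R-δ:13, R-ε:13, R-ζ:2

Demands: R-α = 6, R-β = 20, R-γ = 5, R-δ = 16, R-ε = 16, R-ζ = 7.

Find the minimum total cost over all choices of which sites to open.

877

Open {D2}: assign each demand point to its cheapest open site.
  R-α→D2 6×13=78, R-β→D2 20×4=80, R-γ→D2 5×13=65, R-δ→D2 16×13=208, R-ε→D2 16×13=208, R-ζ→D2 7×2=14
  routing cost 653, fixed 224 → total 877.
Compare {D1}: routing cost 614 + fixed 508 = 1122.
Compare {D1, D2}: routing cost 458 + fixed 732 = 1190.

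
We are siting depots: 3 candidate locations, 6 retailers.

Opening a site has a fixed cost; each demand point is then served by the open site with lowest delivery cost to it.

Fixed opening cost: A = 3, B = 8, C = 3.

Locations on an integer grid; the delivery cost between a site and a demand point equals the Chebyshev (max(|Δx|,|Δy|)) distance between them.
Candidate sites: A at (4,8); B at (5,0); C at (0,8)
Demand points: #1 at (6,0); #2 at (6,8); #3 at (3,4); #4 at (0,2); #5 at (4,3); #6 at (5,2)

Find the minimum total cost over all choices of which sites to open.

Open {A, B}: assign each demand point to its cheapest open site.
  #1→B 1, #2→A 2, #3→A 4, #4→B 5, #5→B 3, #6→B 2
  delivery cost 17, fixed 11 → total 28.
Compare {B}: delivery cost 23 + fixed 8 = 31.
Compare {A, B, C}: delivery cost 17 + fixed 14 = 31.
Compare {B, C}: delivery cost 21 + fixed 11 = 32.
All other subsets cost ≥ 31. Minimum total cost: 28.

28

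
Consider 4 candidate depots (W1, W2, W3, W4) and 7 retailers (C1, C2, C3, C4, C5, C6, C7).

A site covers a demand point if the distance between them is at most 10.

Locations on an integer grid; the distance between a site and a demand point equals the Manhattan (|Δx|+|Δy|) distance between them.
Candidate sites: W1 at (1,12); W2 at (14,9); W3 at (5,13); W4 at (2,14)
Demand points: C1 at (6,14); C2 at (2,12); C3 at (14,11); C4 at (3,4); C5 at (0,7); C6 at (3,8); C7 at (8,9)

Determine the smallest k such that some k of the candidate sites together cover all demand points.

Coverage sets (demand points within 10 of each site):
  W1: {C1, C2, C4, C5, C6, C7}
  W2: {C3, C7}
  W3: {C1, C2, C6, C7}
  W4: {C1, C2, C5, C6}
No single site covers all 7 demand points.
But {W1, W2} covers everything, so the minimum is 2.

2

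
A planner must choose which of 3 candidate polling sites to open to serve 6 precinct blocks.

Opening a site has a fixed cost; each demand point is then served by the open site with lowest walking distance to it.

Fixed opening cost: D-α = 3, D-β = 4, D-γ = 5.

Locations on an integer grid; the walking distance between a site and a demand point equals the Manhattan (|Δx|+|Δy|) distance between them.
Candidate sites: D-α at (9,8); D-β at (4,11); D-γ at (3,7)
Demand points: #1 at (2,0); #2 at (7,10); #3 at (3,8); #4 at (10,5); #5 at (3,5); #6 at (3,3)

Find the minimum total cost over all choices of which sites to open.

Open {D-α, D-γ}: assign each demand point to its cheapest open site.
  #1→D-γ 8, #2→D-α 4, #3→D-γ 1, #4→D-α 4, #5→D-γ 2, #6→D-γ 4
  walking distance 23, fixed 8 → total 31.
Compare {D-α, D-β, D-γ}: walking distance 23 + fixed 12 = 35.
Compare {D-γ}: walking distance 31 + fixed 5 = 36.
Compare {D-β, D-γ}: walking distance 28 + fixed 9 = 37.
All other subsets cost ≥ 35. Minimum total cost: 31.

31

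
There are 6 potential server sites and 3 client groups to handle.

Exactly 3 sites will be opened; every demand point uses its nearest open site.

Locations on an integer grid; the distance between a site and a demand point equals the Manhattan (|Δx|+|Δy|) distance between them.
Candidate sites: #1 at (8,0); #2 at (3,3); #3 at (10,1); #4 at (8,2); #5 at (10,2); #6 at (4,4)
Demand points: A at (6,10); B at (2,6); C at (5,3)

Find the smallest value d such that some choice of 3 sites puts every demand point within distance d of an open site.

8

Open {#1, #2, #6}.
  Farthest demand point is A at distance 8 (to #6); all others are ≤ 8.
With {#1, #3, #6} the worst case is 8.
With {#1, #4, #6} the worst case is 8.
No size-3 selection achieves below 8.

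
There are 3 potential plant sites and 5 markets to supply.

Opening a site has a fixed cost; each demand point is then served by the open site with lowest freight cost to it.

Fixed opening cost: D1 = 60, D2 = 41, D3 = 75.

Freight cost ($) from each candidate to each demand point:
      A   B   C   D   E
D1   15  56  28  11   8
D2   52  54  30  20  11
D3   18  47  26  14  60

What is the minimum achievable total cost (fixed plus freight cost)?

178

Open {D1}: assign each demand point to its cheapest open site.
  A→D1 15, B→D1 56, C→D1 28, D→D1 11, E→D1 8
  freight cost 118, fixed 60 → total 178.
Compare {D2}: freight cost 167 + fixed 41 = 208.
Compare {D1, D2}: freight cost 116 + fixed 101 = 217.
Compare {D2, D3}: freight cost 116 + fixed 116 = 232.
All other subsets cost ≥ 208. Minimum total cost: 178.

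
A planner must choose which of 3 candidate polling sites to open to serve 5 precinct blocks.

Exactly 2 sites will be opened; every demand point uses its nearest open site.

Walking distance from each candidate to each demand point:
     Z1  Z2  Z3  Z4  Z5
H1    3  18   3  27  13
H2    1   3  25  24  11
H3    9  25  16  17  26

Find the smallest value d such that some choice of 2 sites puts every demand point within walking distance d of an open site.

Open {H2, H3}.
  Farthest demand point is Z4 at walking distance 17 (to H3); all others are ≤ 17.
With {H1, H3} the worst case is 18.
With {H1, H2} the worst case is 24.
No size-2 selection achieves below 17.

17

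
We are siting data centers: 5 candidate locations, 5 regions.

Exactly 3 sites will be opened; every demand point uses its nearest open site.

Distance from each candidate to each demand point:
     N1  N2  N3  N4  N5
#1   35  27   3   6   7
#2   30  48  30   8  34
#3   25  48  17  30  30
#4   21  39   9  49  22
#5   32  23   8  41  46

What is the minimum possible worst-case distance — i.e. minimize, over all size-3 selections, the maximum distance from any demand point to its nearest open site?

23

Open {#1, #4, #5}.
  Farthest demand point is N2 at distance 23 (to #5); all others are ≤ 23.
With {#2, #4, #5} the worst case is 23.
With {#1, #3, #5} the worst case is 25.
No size-3 selection achieves below 23.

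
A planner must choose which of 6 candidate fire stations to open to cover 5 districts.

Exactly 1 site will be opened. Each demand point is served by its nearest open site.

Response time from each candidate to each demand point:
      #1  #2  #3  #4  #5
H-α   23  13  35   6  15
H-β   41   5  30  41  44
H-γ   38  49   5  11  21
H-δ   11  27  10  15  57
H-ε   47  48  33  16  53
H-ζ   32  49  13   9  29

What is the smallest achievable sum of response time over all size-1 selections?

92

Open {H-α}.
  #1→H-α 23, #2→H-α 13, #3→H-α 35, #4→H-α 6, #5→H-α 15  ⇒ total 92.
Compare {H-δ}: total 120.
Compare {H-γ}: total 124.
No size-1 selection does better; minimum is 92.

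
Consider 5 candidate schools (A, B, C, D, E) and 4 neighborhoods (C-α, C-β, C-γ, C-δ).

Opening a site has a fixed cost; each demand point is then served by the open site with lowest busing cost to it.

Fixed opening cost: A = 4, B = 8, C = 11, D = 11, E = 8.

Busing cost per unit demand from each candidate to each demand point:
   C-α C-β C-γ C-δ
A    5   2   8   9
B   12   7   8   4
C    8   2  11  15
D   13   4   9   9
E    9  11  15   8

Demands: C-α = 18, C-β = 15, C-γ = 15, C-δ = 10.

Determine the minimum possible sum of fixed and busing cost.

292

Open {A, B}: assign each demand point to its cheapest open site.
  C-α→A 18×5=90, C-β→A 15×2=30, C-γ→A 15×8=120, C-δ→B 10×4=40
  busing cost 280, fixed 12 → total 292.
Compare {A, B, E}: busing cost 280 + fixed 20 = 300.
Compare {A, B, C}: busing cost 280 + fixed 23 = 303.
Compare {A, B, D}: busing cost 280 + fixed 23 = 303.
All other subsets cost ≥ 300. Minimum total cost: 292.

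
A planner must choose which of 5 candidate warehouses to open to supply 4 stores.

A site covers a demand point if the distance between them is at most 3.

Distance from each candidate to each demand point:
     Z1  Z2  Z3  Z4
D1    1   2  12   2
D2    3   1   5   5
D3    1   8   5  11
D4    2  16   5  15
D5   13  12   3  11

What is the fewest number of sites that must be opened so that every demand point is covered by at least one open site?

2

Coverage sets (demand points within 3 of each site):
  D1: {Z1, Z2, Z4}
  D2: {Z1, Z2}
  D3: {Z1}
  D4: {Z1}
  D5: {Z3}
No single site covers all 4 demand points.
But {D1, D5} covers everything, so the minimum is 2.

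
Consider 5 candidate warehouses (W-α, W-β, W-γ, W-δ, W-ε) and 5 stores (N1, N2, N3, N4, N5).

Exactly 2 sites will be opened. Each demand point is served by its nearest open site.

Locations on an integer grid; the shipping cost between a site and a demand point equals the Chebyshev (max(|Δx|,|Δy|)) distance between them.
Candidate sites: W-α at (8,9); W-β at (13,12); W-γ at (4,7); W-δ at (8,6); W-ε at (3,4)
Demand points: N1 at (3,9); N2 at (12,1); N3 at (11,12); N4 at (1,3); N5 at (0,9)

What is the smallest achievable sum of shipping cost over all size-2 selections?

20

Open {W-β, W-γ}.
  N1→W-γ 2, N2→W-γ 8, N3→W-β 2, N4→W-γ 4, N5→W-γ 4  ⇒ total 20.
Compare {W-α, W-γ}: total 21.
Compare {W-γ, W-δ}: total 21.
No size-2 selection does better; minimum is 20.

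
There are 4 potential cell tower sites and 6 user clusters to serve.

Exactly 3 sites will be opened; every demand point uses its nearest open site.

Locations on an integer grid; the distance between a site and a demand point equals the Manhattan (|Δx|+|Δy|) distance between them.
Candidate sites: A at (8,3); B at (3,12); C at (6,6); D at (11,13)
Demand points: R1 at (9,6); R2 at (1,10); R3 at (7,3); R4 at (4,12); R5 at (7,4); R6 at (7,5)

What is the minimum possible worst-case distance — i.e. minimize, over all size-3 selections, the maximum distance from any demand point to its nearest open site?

Open {A, B, C}.
  Farthest demand point is R2 at distance 4 (to B); all others are ≤ 4.
With {A, B, D} the worst case is 4.
With {B, C, D} the worst case is 4.
No size-3 selection achieves below 4.

4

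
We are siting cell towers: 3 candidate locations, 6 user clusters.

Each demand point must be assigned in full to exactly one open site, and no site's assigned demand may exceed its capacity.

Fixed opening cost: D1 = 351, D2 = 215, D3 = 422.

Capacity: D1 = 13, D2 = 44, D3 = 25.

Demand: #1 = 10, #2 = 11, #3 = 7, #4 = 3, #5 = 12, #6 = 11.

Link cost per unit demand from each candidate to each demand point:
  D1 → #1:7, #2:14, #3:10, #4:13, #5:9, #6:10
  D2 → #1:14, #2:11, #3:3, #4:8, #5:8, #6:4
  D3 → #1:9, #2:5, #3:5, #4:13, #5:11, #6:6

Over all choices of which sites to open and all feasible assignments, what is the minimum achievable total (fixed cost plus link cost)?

942

Open {D1, D2}; cheapest assignment that respects the capacities:
  D1 (cap 13, load 10): #1 — cost 10×7 = 70
  D2 (cap 44, load 44): #2, #3, #4, #5, #6 — cost 11×11 + 7×3 + 3×8 + 12×8 + 11×4 = 306
  Shipping 376, fixed 566 → total 942.
  Any other capacity-feasible assignment to {D1, D2} ships for at least 376.
Compare {D2, D3}: its best feasible assignment gives total 967.
Compare {D1, D2, D3}: its best feasible assignment gives total 1298.
Every other set of open sites that can feasibly serve all demand totals ≥ 967 even under its best assignment. Minimum: 942.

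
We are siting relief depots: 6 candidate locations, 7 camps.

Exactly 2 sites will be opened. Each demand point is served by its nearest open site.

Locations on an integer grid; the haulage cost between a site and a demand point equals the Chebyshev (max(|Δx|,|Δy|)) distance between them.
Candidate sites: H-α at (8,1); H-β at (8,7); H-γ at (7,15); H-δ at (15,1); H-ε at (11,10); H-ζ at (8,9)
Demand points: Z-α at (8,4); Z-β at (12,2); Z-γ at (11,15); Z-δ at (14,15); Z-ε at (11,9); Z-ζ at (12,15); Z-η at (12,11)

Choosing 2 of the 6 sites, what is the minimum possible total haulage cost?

24

Open {H-α, H-ε}.
  Z-α→H-α 3, Z-β→H-α 4, Z-γ→H-ε 5, Z-δ→H-ε 5, Z-ε→H-ε 1, Z-ζ→H-ε 5, Z-η→H-ε 1  ⇒ total 24.
Compare {H-β, H-ε}: total 25.
Compare {H-δ, H-ε}: total 26.
No size-2 selection does better; minimum is 24.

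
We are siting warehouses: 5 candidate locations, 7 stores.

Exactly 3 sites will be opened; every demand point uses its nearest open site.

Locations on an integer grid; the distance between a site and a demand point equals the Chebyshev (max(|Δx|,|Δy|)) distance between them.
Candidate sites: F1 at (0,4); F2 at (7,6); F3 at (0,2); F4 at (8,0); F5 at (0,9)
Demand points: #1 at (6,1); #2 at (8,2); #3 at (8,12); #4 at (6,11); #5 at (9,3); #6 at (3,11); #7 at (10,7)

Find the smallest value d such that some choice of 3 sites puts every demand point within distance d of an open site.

Open {F1, F2, F3}.
  Farthest demand point is #3 at distance 6 (to F2); all others are ≤ 6.
With {F1, F2, F4} the worst case is 6.
With {F1, F2, F5} the worst case is 6.
No size-3 selection achieves below 6.

6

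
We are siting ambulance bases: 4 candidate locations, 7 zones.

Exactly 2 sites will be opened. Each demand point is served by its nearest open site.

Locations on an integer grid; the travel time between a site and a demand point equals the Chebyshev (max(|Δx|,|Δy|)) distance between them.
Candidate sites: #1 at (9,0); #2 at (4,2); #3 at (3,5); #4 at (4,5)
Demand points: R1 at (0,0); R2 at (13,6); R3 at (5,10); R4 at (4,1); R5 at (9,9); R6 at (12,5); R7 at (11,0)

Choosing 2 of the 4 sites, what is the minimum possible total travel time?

32

Open {#1, #4}.
  R1→#4 5, R2→#1 6, R3→#4 5, R4→#4 4, R5→#4 5, R6→#1 5, R7→#1 2  ⇒ total 32.
Compare {#1, #2}: total 33.
Compare {#1, #3}: total 33.
No size-2 selection does better; minimum is 32.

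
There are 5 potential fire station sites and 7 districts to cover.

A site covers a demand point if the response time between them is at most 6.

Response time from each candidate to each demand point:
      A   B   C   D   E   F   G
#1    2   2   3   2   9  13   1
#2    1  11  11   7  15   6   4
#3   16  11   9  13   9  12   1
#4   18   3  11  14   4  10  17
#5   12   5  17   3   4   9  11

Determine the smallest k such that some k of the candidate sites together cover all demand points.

Coverage sets (demand points within 6 of each site):
  #1: {A, B, C, D, G}
  #2: {A, F, G}
  #3: {G}
  #4: {B, E}
  #5: {B, D, E}
No 2 sites suffice: every size-2 union leaves at least one demand point uncovered.
But {#1, #2, #4} covers everything, so the minimum is 3.

3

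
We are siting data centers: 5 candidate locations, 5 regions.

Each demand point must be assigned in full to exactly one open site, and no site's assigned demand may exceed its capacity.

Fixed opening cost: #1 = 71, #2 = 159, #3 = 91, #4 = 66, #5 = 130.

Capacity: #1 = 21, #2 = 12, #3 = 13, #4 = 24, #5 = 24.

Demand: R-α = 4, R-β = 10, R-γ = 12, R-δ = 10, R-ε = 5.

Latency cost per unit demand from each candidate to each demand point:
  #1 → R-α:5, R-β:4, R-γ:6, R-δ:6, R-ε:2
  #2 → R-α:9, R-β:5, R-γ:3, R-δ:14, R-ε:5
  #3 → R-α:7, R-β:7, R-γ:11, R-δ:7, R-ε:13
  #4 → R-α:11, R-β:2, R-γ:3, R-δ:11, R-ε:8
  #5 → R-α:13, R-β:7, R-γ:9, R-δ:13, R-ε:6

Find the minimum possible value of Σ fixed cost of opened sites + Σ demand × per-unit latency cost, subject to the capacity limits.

Open {#1, #4}; cheapest assignment that respects the capacities:
  #1 (cap 21, load 19): R-α, R-δ, R-ε — cost 4×5 + 10×6 + 5×2 = 90
  #4 (cap 24, load 22): R-β, R-γ — cost 10×2 + 12×3 = 56
  Shipping 146, fixed 137 → total 283.
  Any other capacity-feasible assignment to {#1, #4} ships for at least 146.
Compare {#1, #3, #4}: its best feasible assignment gives total 374.
Compare {#1, #4, #5}: its best feasible assignment gives total 413.
Every other set of open sites that can feasibly serve all demand totals ≥ 374 even under its best assignment. Minimum: 283.

283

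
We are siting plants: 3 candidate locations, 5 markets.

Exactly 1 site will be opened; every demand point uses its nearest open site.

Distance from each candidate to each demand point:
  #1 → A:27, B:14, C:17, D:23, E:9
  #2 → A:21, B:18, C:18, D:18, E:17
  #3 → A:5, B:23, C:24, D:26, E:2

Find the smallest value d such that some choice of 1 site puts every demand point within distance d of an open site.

Open {#2}.
  Farthest demand point is A at distance 21 (to #2); all others are ≤ 21.
With {#3} the worst case is 26.
With {#1} the worst case is 27.
No size-1 selection achieves below 21.

21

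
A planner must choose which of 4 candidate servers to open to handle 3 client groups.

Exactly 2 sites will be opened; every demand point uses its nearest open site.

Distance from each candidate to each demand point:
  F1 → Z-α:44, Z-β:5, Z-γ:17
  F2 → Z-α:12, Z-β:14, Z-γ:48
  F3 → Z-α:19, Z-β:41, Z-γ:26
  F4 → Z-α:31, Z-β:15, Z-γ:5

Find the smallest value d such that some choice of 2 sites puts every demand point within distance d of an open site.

14

Open {F2, F4}.
  Farthest demand point is Z-β at distance 14 (to F2); all others are ≤ 14.
With {F1, F2} the worst case is 17.
With {F1, F3} the worst case is 19.
No size-2 selection achieves below 14.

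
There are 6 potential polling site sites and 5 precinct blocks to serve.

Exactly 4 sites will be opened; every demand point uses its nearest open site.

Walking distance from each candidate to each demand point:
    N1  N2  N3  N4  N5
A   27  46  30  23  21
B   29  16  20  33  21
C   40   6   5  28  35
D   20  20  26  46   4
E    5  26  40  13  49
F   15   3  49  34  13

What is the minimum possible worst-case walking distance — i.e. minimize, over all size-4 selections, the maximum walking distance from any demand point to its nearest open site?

13

Open {A, C, D, E}.
  Farthest demand point is N4 at walking distance 13 (to E); all others are ≤ 13.
With {A, C, E, F} the worst case is 13.
With {B, C, D, E} the worst case is 13.
No size-4 selection achieves below 13.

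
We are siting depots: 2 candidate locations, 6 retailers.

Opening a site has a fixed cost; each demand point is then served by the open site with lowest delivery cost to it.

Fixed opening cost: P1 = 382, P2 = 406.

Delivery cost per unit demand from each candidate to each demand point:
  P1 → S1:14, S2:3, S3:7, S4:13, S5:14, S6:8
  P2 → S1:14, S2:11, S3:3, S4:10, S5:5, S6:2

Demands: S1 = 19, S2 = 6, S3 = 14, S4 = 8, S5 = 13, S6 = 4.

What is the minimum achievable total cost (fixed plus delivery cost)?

Open {P2}: assign each demand point to its cheapest open site.
  S1→P2 19×14=266, S2→P2 6×11=66, S3→P2 14×3=42, S4→P2 8×10=80, S5→P2 13×5=65, S6→P2 4×2=8
  delivery cost 527, fixed 406 → total 933.
Compare {P1}: delivery cost 700 + fixed 382 = 1082.
Compare {P1, P2}: delivery cost 479 + fixed 788 = 1267.

933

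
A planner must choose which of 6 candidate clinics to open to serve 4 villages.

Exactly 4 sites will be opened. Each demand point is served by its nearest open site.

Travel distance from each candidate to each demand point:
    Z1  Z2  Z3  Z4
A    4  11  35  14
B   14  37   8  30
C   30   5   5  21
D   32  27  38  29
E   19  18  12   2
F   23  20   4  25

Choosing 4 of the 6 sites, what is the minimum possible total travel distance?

Open {A, C, E, F}.
  Z1→A 4, Z2→C 5, Z3→F 4, Z4→E 2  ⇒ total 15.
Compare {A, B, C, E}: total 16.
Compare {A, C, D, E}: total 16.
No size-4 selection does better; minimum is 15.

15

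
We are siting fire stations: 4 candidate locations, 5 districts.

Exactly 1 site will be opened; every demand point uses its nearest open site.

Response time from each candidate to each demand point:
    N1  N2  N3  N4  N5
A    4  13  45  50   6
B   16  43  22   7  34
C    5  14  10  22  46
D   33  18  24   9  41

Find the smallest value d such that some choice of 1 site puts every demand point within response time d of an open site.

41

Open {D}.
  Farthest demand point is N5 at response time 41 (to D); all others are ≤ 41.
With {B} the worst case is 43.
With {C} the worst case is 46.
No size-1 selection achieves below 41.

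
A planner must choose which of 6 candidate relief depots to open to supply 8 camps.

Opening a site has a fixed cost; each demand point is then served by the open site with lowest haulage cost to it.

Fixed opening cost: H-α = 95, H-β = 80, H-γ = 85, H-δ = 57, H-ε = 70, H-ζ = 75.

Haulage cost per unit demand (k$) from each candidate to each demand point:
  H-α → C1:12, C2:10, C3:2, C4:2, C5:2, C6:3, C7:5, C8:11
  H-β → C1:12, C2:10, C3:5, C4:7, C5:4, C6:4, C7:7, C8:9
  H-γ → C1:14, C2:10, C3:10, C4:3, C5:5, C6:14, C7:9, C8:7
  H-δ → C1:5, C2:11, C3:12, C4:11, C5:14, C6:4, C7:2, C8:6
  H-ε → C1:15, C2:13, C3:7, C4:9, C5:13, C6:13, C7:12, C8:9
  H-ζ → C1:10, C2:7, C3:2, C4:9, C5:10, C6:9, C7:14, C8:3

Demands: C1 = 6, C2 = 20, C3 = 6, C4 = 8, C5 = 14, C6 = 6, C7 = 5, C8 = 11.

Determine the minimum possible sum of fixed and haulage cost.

502

Open {H-α, H-ζ}: assign each demand point to its cheapest open site.
  C1→H-ζ 6×10=60, C2→H-ζ 20×7=140, C3→H-α 6×2=12, C4→H-α 8×2=16, C5→H-α 14×2=28, C6→H-α 6×3=18, C7→H-α 5×5=25, C8→H-ζ 11×3=33
  haulage cost 332, fixed 170 → total 502.
Compare {H-α, H-δ, H-ζ}: haulage cost 287 + fixed 227 = 514.
Compare {H-α, H-δ}: haulage cost 380 + fixed 152 = 532.
Compare {H-γ, H-δ, H-ζ}: haulage cost 343 + fixed 217 = 560.
All other subsets cost ≥ 514. Minimum total cost: 502.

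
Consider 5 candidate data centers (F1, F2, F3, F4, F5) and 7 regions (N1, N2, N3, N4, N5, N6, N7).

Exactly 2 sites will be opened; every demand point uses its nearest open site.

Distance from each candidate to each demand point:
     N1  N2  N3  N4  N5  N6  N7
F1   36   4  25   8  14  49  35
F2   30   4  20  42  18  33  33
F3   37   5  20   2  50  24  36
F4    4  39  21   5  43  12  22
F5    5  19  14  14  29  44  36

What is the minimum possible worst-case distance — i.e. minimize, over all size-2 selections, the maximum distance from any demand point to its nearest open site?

22

Open {F1, F4}.
  Farthest demand point is N7 at distance 22 (to F4); all others are ≤ 22.
With {F2, F4} the worst case is 22.
With {F4, F5} the worst case is 29.
No size-2 selection achieves below 22.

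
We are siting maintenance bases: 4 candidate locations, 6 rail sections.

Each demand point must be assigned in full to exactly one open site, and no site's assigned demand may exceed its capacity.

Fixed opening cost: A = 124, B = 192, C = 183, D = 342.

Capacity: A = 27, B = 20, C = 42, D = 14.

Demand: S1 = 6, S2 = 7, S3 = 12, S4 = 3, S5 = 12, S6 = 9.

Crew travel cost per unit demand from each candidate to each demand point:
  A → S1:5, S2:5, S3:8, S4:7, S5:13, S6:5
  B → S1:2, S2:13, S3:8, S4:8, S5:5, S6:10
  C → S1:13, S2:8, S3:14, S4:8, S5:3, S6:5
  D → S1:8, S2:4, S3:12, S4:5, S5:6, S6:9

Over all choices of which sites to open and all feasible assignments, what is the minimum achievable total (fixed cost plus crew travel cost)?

573

Open {A, C}; cheapest assignment that respects the capacities:
  A (cap 27, load 25): S1, S2, S3 — cost 6×5 + 7×5 + 12×8 = 161
  C (cap 42, load 24): S4, S5, S6 — cost 3×8 + 12×3 + 9×5 = 105
  Shipping 266, fixed 307 → total 573.
  Any other capacity-feasible assignment to {A, C} ships for at least 266.
Compare {B, C}: its best feasible assignment gives total 644.
Compare {A, B, C}: its best feasible assignment gives total 744.
Every other set of open sites that can feasibly serve all demand totals ≥ 644 even under its best assignment. Minimum: 573.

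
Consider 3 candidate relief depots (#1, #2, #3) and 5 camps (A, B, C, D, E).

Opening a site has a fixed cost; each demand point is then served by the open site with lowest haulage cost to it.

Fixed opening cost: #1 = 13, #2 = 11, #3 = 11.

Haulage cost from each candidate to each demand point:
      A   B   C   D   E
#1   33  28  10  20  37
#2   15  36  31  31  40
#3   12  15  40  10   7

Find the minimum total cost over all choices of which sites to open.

Open {#1, #3}: assign each demand point to its cheapest open site.
  A→#3 12, B→#3 15, C→#1 10, D→#3 10, E→#3 7
  haulage cost 54, fixed 24 → total 78.
Compare {#1, #2, #3}: haulage cost 54 + fixed 35 = 89.
Compare {#3}: haulage cost 84 + fixed 11 = 95.
Compare {#2, #3}: haulage cost 75 + fixed 22 = 97.
All other subsets cost ≥ 89. Minimum total cost: 78.

78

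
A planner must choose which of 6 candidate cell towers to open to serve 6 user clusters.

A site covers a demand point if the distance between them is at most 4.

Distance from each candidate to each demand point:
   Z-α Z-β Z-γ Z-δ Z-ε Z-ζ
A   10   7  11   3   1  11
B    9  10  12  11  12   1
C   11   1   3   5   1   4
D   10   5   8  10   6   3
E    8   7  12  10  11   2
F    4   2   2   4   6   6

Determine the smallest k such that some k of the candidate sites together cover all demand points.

Coverage sets (demand points within 4 of each site):
  A: {Z-δ, Z-ε}
  B: {Z-ζ}
  C: {Z-β, Z-γ, Z-ε, Z-ζ}
  D: {Z-ζ}
  E: {Z-ζ}
  F: {Z-α, Z-β, Z-γ, Z-δ}
No single site covers all 6 demand points.
But {C, F} covers everything, so the minimum is 2.

2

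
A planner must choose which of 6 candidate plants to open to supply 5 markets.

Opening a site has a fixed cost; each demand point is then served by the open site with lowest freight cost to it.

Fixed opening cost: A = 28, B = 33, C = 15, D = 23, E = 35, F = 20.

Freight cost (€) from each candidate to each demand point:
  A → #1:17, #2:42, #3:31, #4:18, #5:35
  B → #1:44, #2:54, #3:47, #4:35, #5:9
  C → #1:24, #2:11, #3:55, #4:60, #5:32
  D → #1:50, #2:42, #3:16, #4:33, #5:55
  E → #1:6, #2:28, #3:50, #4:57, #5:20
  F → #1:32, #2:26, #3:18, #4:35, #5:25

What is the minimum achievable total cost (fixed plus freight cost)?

148

Open {C, F}: assign each demand point to its cheapest open site.
  #1→C 24, #2→C 11, #3→F 18, #4→F 35, #5→F 25
  freight cost 113, fixed 35 → total 148.
Compare {A, C}: freight cost 109 + fixed 43 = 152.
Compare {A, F}: freight cost 104 + fixed 48 = 152.
Compare {A, C, F}: freight cost 89 + fixed 63 = 152.
All other subsets cost ≥ 152. Minimum total cost: 148.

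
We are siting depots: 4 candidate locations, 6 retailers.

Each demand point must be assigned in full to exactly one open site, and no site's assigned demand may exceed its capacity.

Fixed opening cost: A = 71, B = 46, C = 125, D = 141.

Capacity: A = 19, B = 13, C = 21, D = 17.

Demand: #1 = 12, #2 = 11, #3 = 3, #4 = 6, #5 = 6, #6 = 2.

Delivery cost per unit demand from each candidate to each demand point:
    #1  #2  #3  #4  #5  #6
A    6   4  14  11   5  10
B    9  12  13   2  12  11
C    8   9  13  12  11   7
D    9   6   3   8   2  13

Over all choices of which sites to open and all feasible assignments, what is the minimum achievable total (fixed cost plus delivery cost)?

469

Open {A, B, D}; cheapest assignment that respects the capacities:
  A (cap 19, load 18): #1, #5 — cost 12×6 + 6×5 = 102
  B (cap 13, load 8): #4, #6 — cost 6×2 + 2×11 = 34
  D (cap 17, load 14): #2, #3 — cost 11×6 + 3×3 = 75
  Shipping 211, fixed 258 → total 469.
  Any other capacity-feasible assignment to {A, B, D} ships for at least 211.
Compare {A, B, C}: its best feasible assignment gives total 477.
Compare {A, C}: its best feasible assignment gives total 497.
Every other set of open sites that can feasibly serve all demand totals ≥ 477 even under its best assignment. Minimum: 469.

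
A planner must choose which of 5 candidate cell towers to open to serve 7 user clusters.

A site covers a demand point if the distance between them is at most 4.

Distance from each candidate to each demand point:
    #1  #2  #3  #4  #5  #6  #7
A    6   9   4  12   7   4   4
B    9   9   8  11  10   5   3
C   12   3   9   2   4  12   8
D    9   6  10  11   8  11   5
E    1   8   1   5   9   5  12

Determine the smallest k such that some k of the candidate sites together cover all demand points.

3

Coverage sets (demand points within 4 of each site):
  A: {#3, #6, #7}
  B: {#7}
  C: {#2, #4, #5}
  D: {}
  E: {#1, #3}
No 2 sites suffice: every size-2 union leaves at least one demand point uncovered.
But {A, C, E} covers everything, so the minimum is 3.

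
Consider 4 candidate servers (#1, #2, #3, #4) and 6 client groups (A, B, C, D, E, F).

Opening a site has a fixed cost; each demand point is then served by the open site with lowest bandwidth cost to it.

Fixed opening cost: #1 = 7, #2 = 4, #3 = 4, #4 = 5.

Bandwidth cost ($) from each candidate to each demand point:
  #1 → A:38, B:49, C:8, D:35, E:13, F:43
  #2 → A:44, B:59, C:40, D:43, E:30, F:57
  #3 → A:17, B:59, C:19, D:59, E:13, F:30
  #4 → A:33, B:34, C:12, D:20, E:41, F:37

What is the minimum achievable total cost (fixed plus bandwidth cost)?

Open {#3, #4}: assign each demand point to its cheapest open site.
  A→#3 17, B→#4 34, C→#4 12, D→#4 20, E→#3 13, F→#3 30
  bandwidth cost 126, fixed 9 → total 135.
Compare {#1, #3, #4}: bandwidth cost 122 + fixed 16 = 138.
Compare {#2, #3, #4}: bandwidth cost 126 + fixed 13 = 139.
Compare {#1, #2, #3, #4}: bandwidth cost 122 + fixed 20 = 142.
All other subsets cost ≥ 138. Minimum total cost: 135.

135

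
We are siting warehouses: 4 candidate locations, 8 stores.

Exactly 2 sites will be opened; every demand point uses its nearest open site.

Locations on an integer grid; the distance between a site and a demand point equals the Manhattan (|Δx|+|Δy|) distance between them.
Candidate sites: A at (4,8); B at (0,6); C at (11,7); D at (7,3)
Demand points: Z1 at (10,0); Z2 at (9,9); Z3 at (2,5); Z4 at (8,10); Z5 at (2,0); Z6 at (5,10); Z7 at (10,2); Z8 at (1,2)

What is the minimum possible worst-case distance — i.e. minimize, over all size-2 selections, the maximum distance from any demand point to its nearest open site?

8

Open {A, D}.
  Farthest demand point is Z5 at distance 8 (to D); all others are ≤ 8.
With {B, C} the worst case is 9.
With {B, D} the worst case is 9.
No size-2 selection achieves below 8.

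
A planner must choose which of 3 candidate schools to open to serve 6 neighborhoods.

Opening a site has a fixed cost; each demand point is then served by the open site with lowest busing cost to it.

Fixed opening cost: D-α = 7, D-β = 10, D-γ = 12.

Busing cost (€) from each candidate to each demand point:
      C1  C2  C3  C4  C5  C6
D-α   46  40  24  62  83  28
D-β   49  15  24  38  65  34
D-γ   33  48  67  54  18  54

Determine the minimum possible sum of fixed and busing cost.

184

Open {D-β, D-γ}: assign each demand point to its cheapest open site.
  C1→D-γ 33, C2→D-β 15, C3→D-β 24, C4→D-β 38, C5→D-γ 18, C6→D-β 34
  busing cost 162, fixed 22 → total 184.
Compare {D-α, D-β, D-γ}: busing cost 156 + fixed 29 = 185.
Compare {D-α, D-γ}: busing cost 197 + fixed 19 = 216.
Compare {D-α, D-β}: busing cost 216 + fixed 17 = 233.
All other subsets cost ≥ 185. Minimum total cost: 184.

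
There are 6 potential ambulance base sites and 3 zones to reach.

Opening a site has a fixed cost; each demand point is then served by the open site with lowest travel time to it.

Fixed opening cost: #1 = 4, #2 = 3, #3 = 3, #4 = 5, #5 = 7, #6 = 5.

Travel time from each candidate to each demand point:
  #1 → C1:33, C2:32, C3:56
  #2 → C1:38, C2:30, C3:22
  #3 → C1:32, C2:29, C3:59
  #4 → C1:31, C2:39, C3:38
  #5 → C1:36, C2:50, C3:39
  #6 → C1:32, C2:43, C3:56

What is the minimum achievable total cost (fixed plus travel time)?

89

Open {#2, #3}: assign each demand point to its cheapest open site.
  C1→#3 32, C2→#3 29, C3→#2 22
  travel time 83, fixed 6 → total 89.
Compare {#2, #4}: travel time 83 + fixed 8 = 91.
Compare {#1, #2}: travel time 85 + fixed 7 = 92.
Compare {#2, #6}: travel time 84 + fixed 8 = 92.
All other subsets cost ≥ 91. Minimum total cost: 89.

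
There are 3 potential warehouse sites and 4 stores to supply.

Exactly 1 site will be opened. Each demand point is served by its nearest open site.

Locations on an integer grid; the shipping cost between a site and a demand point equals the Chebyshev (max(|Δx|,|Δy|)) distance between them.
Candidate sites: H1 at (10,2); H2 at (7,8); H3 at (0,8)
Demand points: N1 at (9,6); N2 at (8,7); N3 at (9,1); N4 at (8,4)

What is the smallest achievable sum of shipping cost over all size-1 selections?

Open {H1}.
  N1→H1 4, N2→H1 5, N3→H1 1, N4→H1 2  ⇒ total 12.
Compare {H2}: total 14.
Compare {H3}: total 34.

12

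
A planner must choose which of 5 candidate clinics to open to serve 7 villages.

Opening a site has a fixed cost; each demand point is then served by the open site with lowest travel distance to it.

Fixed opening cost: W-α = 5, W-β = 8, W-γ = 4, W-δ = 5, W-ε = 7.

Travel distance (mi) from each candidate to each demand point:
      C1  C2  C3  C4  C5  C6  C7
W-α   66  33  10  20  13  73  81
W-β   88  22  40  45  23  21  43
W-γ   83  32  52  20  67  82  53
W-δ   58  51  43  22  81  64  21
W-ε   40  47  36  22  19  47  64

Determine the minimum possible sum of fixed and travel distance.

172

Open {W-α, W-β, W-δ, W-ε}: assign each demand point to its cheapest open site.
  C1→W-ε 40, C2→W-β 22, C3→W-α 10, C4→W-α 20, C5→W-α 13, C6→W-β 21, C7→W-δ 21
  travel distance 147, fixed 25 → total 172.
Compare {W-α, W-β, W-γ, W-δ, W-ε}: travel distance 147 + fixed 29 = 176.
Compare {W-α, W-β, W-δ}: travel distance 165 + fixed 18 = 183.
Compare {W-α, W-β, W-γ, W-δ}: travel distance 165 + fixed 22 = 187.
All other subsets cost ≥ 176. Minimum total cost: 172.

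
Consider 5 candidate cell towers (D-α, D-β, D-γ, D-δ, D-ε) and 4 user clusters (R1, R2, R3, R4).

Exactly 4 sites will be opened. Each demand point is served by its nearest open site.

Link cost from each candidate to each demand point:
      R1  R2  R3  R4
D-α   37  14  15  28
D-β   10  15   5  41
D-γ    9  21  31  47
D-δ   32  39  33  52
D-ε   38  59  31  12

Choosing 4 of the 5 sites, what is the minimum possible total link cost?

Open {D-α, D-β, D-γ, D-ε}.
  R1→D-γ 9, R2→D-α 14, R3→D-β 5, R4→D-ε 12  ⇒ total 40.
Compare {D-α, D-β, D-δ, D-ε}: total 41.
Compare {D-β, D-γ, D-δ, D-ε}: total 41.
No size-4 selection does better; minimum is 40.

40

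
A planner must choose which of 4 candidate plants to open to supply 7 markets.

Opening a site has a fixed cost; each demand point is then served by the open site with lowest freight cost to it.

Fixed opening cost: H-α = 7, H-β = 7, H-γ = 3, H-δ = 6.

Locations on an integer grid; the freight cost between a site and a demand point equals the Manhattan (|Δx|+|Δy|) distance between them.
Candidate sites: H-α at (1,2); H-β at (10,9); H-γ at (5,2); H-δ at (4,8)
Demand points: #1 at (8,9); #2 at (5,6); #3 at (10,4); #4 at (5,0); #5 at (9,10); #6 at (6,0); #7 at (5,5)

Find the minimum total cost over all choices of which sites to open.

31

Open {H-β, H-γ}: assign each demand point to its cheapest open site.
  #1→H-β 2, #2→H-γ 4, #3→H-β 5, #4→H-γ 2, #5→H-β 2, #6→H-γ 3, #7→H-γ 3
  freight cost 21, fixed 10 → total 31.
Compare {H-β, H-γ, H-δ}: freight cost 20 + fixed 16 = 36.
Compare {H-α, H-β, H-γ}: freight cost 21 + fixed 17 = 38.
Compare {H-γ, H-δ}: freight cost 30 + fixed 9 = 39.
All other subsets cost ≥ 36. Minimum total cost: 31.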